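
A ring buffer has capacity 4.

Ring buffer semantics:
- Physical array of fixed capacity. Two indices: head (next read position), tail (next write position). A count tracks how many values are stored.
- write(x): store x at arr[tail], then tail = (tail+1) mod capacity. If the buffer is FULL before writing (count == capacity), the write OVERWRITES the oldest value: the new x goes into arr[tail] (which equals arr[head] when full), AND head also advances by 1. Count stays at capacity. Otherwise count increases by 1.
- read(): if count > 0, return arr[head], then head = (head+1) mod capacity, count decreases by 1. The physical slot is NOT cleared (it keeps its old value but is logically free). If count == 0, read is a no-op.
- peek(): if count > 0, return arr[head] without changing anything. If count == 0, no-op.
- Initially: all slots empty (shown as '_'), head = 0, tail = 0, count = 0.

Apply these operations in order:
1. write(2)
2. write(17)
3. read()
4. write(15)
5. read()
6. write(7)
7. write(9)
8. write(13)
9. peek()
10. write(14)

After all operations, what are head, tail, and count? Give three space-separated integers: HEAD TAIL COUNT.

Answer: 3 3 4

Derivation:
After op 1 (write(2)): arr=[2 _ _ _] head=0 tail=1 count=1
After op 2 (write(17)): arr=[2 17 _ _] head=0 tail=2 count=2
After op 3 (read()): arr=[2 17 _ _] head=1 tail=2 count=1
After op 4 (write(15)): arr=[2 17 15 _] head=1 tail=3 count=2
After op 5 (read()): arr=[2 17 15 _] head=2 tail=3 count=1
After op 6 (write(7)): arr=[2 17 15 7] head=2 tail=0 count=2
After op 7 (write(9)): arr=[9 17 15 7] head=2 tail=1 count=3
After op 8 (write(13)): arr=[9 13 15 7] head=2 tail=2 count=4
After op 9 (peek()): arr=[9 13 15 7] head=2 tail=2 count=4
After op 10 (write(14)): arr=[9 13 14 7] head=3 tail=3 count=4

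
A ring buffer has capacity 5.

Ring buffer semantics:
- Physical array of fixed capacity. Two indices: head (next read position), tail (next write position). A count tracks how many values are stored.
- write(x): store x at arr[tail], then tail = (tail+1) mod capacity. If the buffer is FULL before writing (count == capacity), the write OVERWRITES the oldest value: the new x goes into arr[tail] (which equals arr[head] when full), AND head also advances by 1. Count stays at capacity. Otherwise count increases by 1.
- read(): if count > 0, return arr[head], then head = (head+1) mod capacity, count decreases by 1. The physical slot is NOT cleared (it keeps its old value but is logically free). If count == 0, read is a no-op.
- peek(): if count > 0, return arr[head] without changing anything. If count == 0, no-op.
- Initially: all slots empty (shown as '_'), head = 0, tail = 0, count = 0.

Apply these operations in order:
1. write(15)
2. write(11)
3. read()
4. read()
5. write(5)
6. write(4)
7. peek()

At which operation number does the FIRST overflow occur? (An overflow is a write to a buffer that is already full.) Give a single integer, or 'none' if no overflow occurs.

Answer: none

Derivation:
After op 1 (write(15)): arr=[15 _ _ _ _] head=0 tail=1 count=1
After op 2 (write(11)): arr=[15 11 _ _ _] head=0 tail=2 count=2
After op 3 (read()): arr=[15 11 _ _ _] head=1 tail=2 count=1
After op 4 (read()): arr=[15 11 _ _ _] head=2 tail=2 count=0
After op 5 (write(5)): arr=[15 11 5 _ _] head=2 tail=3 count=1
After op 6 (write(4)): arr=[15 11 5 4 _] head=2 tail=4 count=2
After op 7 (peek()): arr=[15 11 5 4 _] head=2 tail=4 count=2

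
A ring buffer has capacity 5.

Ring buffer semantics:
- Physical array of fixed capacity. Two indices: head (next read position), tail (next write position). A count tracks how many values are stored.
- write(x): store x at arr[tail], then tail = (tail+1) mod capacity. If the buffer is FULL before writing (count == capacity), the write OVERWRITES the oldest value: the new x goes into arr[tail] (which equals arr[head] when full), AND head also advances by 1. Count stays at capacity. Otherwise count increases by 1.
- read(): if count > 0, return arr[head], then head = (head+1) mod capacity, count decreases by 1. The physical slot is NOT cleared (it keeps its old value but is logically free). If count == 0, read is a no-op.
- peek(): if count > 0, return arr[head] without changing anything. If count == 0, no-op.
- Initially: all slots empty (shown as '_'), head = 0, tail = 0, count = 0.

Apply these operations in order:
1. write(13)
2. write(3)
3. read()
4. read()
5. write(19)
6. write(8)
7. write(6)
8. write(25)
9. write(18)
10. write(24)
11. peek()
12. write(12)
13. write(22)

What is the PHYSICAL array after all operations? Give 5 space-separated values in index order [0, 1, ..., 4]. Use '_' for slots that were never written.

Answer: 25 18 24 12 22

Derivation:
After op 1 (write(13)): arr=[13 _ _ _ _] head=0 tail=1 count=1
After op 2 (write(3)): arr=[13 3 _ _ _] head=0 tail=2 count=2
After op 3 (read()): arr=[13 3 _ _ _] head=1 tail=2 count=1
After op 4 (read()): arr=[13 3 _ _ _] head=2 tail=2 count=0
After op 5 (write(19)): arr=[13 3 19 _ _] head=2 tail=3 count=1
After op 6 (write(8)): arr=[13 3 19 8 _] head=2 tail=4 count=2
After op 7 (write(6)): arr=[13 3 19 8 6] head=2 tail=0 count=3
After op 8 (write(25)): arr=[25 3 19 8 6] head=2 tail=1 count=4
After op 9 (write(18)): arr=[25 18 19 8 6] head=2 tail=2 count=5
After op 10 (write(24)): arr=[25 18 24 8 6] head=3 tail=3 count=5
After op 11 (peek()): arr=[25 18 24 8 6] head=3 tail=3 count=5
After op 12 (write(12)): arr=[25 18 24 12 6] head=4 tail=4 count=5
After op 13 (write(22)): arr=[25 18 24 12 22] head=0 tail=0 count=5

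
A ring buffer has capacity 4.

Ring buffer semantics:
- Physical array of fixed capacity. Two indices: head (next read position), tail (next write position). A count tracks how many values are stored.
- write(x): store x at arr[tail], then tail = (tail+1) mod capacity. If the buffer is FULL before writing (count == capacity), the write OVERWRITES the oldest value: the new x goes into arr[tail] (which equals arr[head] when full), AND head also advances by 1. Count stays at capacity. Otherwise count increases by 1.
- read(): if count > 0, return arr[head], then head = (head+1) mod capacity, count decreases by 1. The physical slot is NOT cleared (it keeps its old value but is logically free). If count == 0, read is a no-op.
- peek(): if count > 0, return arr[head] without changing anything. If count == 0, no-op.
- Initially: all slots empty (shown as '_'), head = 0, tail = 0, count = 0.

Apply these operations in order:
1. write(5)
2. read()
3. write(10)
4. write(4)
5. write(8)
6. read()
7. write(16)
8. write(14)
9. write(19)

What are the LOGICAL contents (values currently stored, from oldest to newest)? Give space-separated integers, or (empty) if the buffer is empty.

Answer: 8 16 14 19

Derivation:
After op 1 (write(5)): arr=[5 _ _ _] head=0 tail=1 count=1
After op 2 (read()): arr=[5 _ _ _] head=1 tail=1 count=0
After op 3 (write(10)): arr=[5 10 _ _] head=1 tail=2 count=1
After op 4 (write(4)): arr=[5 10 4 _] head=1 tail=3 count=2
After op 5 (write(8)): arr=[5 10 4 8] head=1 tail=0 count=3
After op 6 (read()): arr=[5 10 4 8] head=2 tail=0 count=2
After op 7 (write(16)): arr=[16 10 4 8] head=2 tail=1 count=3
After op 8 (write(14)): arr=[16 14 4 8] head=2 tail=2 count=4
After op 9 (write(19)): arr=[16 14 19 8] head=3 tail=3 count=4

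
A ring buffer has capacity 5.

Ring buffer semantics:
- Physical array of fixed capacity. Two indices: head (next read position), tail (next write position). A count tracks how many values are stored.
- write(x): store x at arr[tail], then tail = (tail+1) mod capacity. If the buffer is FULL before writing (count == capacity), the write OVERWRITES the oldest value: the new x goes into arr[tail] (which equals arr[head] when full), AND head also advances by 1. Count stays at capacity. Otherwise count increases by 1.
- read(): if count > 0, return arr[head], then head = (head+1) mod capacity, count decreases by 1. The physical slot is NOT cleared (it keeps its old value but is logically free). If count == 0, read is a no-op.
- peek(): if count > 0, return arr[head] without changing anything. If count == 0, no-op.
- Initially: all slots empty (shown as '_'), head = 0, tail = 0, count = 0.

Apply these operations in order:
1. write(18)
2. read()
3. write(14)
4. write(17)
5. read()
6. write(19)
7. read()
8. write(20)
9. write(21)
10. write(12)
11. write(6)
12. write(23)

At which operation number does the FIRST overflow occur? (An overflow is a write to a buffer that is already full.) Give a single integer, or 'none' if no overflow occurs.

After op 1 (write(18)): arr=[18 _ _ _ _] head=0 tail=1 count=1
After op 2 (read()): arr=[18 _ _ _ _] head=1 tail=1 count=0
After op 3 (write(14)): arr=[18 14 _ _ _] head=1 tail=2 count=1
After op 4 (write(17)): arr=[18 14 17 _ _] head=1 tail=3 count=2
After op 5 (read()): arr=[18 14 17 _ _] head=2 tail=3 count=1
After op 6 (write(19)): arr=[18 14 17 19 _] head=2 tail=4 count=2
After op 7 (read()): arr=[18 14 17 19 _] head=3 tail=4 count=1
After op 8 (write(20)): arr=[18 14 17 19 20] head=3 tail=0 count=2
After op 9 (write(21)): arr=[21 14 17 19 20] head=3 tail=1 count=3
After op 10 (write(12)): arr=[21 12 17 19 20] head=3 tail=2 count=4
After op 11 (write(6)): arr=[21 12 6 19 20] head=3 tail=3 count=5
After op 12 (write(23)): arr=[21 12 6 23 20] head=4 tail=4 count=5

Answer: 12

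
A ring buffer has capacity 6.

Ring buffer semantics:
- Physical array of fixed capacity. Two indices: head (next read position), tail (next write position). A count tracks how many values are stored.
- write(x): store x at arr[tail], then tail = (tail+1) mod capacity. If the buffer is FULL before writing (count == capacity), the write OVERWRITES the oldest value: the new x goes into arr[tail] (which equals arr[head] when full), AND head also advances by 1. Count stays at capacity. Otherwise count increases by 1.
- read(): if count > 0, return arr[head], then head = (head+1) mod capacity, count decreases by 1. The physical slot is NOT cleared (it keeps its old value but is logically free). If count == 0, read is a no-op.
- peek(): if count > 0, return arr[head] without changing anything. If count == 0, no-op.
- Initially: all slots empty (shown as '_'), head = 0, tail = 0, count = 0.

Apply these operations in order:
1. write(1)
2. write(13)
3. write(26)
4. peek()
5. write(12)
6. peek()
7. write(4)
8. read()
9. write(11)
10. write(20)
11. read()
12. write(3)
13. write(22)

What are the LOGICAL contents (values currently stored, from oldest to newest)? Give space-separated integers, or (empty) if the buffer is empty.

Answer: 12 4 11 20 3 22

Derivation:
After op 1 (write(1)): arr=[1 _ _ _ _ _] head=0 tail=1 count=1
After op 2 (write(13)): arr=[1 13 _ _ _ _] head=0 tail=2 count=2
After op 3 (write(26)): arr=[1 13 26 _ _ _] head=0 tail=3 count=3
After op 4 (peek()): arr=[1 13 26 _ _ _] head=0 tail=3 count=3
After op 5 (write(12)): arr=[1 13 26 12 _ _] head=0 tail=4 count=4
After op 6 (peek()): arr=[1 13 26 12 _ _] head=0 tail=4 count=4
After op 7 (write(4)): arr=[1 13 26 12 4 _] head=0 tail=5 count=5
After op 8 (read()): arr=[1 13 26 12 4 _] head=1 tail=5 count=4
After op 9 (write(11)): arr=[1 13 26 12 4 11] head=1 tail=0 count=5
After op 10 (write(20)): arr=[20 13 26 12 4 11] head=1 tail=1 count=6
After op 11 (read()): arr=[20 13 26 12 4 11] head=2 tail=1 count=5
After op 12 (write(3)): arr=[20 3 26 12 4 11] head=2 tail=2 count=6
After op 13 (write(22)): arr=[20 3 22 12 4 11] head=3 tail=3 count=6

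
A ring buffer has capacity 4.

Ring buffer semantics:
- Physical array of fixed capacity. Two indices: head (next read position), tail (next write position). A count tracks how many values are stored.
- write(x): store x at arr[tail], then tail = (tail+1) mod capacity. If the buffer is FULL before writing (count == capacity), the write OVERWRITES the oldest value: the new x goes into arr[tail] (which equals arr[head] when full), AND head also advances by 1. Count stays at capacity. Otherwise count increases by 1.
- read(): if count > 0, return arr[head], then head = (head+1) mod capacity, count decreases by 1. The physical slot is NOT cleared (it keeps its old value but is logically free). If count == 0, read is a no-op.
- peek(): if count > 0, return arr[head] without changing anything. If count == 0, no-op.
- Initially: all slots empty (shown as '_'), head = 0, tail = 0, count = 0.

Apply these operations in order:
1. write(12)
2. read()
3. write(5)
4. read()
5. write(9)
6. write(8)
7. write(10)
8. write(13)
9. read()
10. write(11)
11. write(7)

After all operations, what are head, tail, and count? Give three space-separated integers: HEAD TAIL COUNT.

After op 1 (write(12)): arr=[12 _ _ _] head=0 tail=1 count=1
After op 2 (read()): arr=[12 _ _ _] head=1 tail=1 count=0
After op 3 (write(5)): arr=[12 5 _ _] head=1 tail=2 count=1
After op 4 (read()): arr=[12 5 _ _] head=2 tail=2 count=0
After op 5 (write(9)): arr=[12 5 9 _] head=2 tail=3 count=1
After op 6 (write(8)): arr=[12 5 9 8] head=2 tail=0 count=2
After op 7 (write(10)): arr=[10 5 9 8] head=2 tail=1 count=3
After op 8 (write(13)): arr=[10 13 9 8] head=2 tail=2 count=4
After op 9 (read()): arr=[10 13 9 8] head=3 tail=2 count=3
After op 10 (write(11)): arr=[10 13 11 8] head=3 tail=3 count=4
After op 11 (write(7)): arr=[10 13 11 7] head=0 tail=0 count=4

Answer: 0 0 4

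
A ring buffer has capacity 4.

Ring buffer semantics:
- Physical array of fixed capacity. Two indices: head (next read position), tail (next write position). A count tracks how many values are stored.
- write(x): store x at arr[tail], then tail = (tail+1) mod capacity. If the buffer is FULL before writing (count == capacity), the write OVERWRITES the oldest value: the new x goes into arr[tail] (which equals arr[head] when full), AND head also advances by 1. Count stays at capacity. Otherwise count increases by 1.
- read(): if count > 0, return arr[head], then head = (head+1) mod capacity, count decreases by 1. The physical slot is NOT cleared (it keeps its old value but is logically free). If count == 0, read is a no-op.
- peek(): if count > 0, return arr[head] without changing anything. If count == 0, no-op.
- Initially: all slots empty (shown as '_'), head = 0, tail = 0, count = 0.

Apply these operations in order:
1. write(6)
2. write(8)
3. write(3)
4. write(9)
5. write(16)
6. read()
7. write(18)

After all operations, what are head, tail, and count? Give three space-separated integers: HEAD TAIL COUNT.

After op 1 (write(6)): arr=[6 _ _ _] head=0 tail=1 count=1
After op 2 (write(8)): arr=[6 8 _ _] head=0 tail=2 count=2
After op 3 (write(3)): arr=[6 8 3 _] head=0 tail=3 count=3
After op 4 (write(9)): arr=[6 8 3 9] head=0 tail=0 count=4
After op 5 (write(16)): arr=[16 8 3 9] head=1 tail=1 count=4
After op 6 (read()): arr=[16 8 3 9] head=2 tail=1 count=3
After op 7 (write(18)): arr=[16 18 3 9] head=2 tail=2 count=4

Answer: 2 2 4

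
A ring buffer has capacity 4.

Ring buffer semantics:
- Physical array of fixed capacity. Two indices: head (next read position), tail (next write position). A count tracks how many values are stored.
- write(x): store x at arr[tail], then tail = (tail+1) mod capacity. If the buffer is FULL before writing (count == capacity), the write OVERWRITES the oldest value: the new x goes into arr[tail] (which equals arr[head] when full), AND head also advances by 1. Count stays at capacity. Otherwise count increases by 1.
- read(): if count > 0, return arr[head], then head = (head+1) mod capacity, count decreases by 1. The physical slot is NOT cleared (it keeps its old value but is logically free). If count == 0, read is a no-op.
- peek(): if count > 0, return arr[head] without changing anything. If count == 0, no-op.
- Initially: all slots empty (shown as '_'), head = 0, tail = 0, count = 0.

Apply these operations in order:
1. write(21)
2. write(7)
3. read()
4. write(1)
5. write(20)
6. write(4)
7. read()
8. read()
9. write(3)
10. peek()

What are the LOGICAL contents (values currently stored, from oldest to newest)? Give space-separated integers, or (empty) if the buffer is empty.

After op 1 (write(21)): arr=[21 _ _ _] head=0 tail=1 count=1
After op 2 (write(7)): arr=[21 7 _ _] head=0 tail=2 count=2
After op 3 (read()): arr=[21 7 _ _] head=1 tail=2 count=1
After op 4 (write(1)): arr=[21 7 1 _] head=1 tail=3 count=2
After op 5 (write(20)): arr=[21 7 1 20] head=1 tail=0 count=3
After op 6 (write(4)): arr=[4 7 1 20] head=1 tail=1 count=4
After op 7 (read()): arr=[4 7 1 20] head=2 tail=1 count=3
After op 8 (read()): arr=[4 7 1 20] head=3 tail=1 count=2
After op 9 (write(3)): arr=[4 3 1 20] head=3 tail=2 count=3
After op 10 (peek()): arr=[4 3 1 20] head=3 tail=2 count=3

Answer: 20 4 3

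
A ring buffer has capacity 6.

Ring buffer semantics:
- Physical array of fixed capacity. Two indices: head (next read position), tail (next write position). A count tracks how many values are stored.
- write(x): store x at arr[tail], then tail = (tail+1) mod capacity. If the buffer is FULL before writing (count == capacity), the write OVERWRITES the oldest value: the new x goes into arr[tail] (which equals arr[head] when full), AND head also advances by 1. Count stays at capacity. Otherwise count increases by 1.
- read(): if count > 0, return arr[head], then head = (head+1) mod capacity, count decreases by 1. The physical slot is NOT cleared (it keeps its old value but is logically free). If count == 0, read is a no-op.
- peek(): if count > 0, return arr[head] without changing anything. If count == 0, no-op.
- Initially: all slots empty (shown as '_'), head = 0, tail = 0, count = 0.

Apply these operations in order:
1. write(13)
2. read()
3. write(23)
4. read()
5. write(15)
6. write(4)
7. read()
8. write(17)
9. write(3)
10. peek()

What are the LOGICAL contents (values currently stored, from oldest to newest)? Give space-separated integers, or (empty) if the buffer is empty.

Answer: 4 17 3

Derivation:
After op 1 (write(13)): arr=[13 _ _ _ _ _] head=0 tail=1 count=1
After op 2 (read()): arr=[13 _ _ _ _ _] head=1 tail=1 count=0
After op 3 (write(23)): arr=[13 23 _ _ _ _] head=1 tail=2 count=1
After op 4 (read()): arr=[13 23 _ _ _ _] head=2 tail=2 count=0
After op 5 (write(15)): arr=[13 23 15 _ _ _] head=2 tail=3 count=1
After op 6 (write(4)): arr=[13 23 15 4 _ _] head=2 tail=4 count=2
After op 7 (read()): arr=[13 23 15 4 _ _] head=3 tail=4 count=1
After op 8 (write(17)): arr=[13 23 15 4 17 _] head=3 tail=5 count=2
After op 9 (write(3)): arr=[13 23 15 4 17 3] head=3 tail=0 count=3
After op 10 (peek()): arr=[13 23 15 4 17 3] head=3 tail=0 count=3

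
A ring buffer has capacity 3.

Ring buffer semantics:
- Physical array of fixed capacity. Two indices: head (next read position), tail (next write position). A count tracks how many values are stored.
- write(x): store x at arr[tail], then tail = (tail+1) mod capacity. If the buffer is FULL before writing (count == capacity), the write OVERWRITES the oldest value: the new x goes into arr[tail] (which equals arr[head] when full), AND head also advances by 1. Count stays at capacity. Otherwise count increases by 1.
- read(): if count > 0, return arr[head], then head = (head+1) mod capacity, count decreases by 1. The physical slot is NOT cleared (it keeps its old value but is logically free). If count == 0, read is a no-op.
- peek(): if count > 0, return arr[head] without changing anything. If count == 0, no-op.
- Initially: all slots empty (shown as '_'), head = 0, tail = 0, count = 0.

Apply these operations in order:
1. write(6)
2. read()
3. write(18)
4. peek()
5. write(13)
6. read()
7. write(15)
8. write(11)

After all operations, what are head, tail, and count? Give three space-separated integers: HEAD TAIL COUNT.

Answer: 2 2 3

Derivation:
After op 1 (write(6)): arr=[6 _ _] head=0 tail=1 count=1
After op 2 (read()): arr=[6 _ _] head=1 tail=1 count=0
After op 3 (write(18)): arr=[6 18 _] head=1 tail=2 count=1
After op 4 (peek()): arr=[6 18 _] head=1 tail=2 count=1
After op 5 (write(13)): arr=[6 18 13] head=1 tail=0 count=2
After op 6 (read()): arr=[6 18 13] head=2 tail=0 count=1
After op 7 (write(15)): arr=[15 18 13] head=2 tail=1 count=2
After op 8 (write(11)): arr=[15 11 13] head=2 tail=2 count=3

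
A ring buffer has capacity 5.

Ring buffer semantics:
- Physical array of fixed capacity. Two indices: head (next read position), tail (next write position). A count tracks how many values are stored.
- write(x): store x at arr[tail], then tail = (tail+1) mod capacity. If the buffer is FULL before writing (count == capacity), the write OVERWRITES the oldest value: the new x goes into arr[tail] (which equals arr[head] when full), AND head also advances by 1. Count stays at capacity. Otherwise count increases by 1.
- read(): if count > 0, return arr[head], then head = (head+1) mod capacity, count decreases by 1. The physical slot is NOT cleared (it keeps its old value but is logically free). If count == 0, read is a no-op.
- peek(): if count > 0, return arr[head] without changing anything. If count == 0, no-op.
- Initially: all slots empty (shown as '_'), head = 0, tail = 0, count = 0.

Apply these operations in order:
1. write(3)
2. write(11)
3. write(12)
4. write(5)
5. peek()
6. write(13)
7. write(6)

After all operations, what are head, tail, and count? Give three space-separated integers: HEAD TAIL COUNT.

Answer: 1 1 5

Derivation:
After op 1 (write(3)): arr=[3 _ _ _ _] head=0 tail=1 count=1
After op 2 (write(11)): arr=[3 11 _ _ _] head=0 tail=2 count=2
After op 3 (write(12)): arr=[3 11 12 _ _] head=0 tail=3 count=3
After op 4 (write(5)): arr=[3 11 12 5 _] head=0 tail=4 count=4
After op 5 (peek()): arr=[3 11 12 5 _] head=0 tail=4 count=4
After op 6 (write(13)): arr=[3 11 12 5 13] head=0 tail=0 count=5
After op 7 (write(6)): arr=[6 11 12 5 13] head=1 tail=1 count=5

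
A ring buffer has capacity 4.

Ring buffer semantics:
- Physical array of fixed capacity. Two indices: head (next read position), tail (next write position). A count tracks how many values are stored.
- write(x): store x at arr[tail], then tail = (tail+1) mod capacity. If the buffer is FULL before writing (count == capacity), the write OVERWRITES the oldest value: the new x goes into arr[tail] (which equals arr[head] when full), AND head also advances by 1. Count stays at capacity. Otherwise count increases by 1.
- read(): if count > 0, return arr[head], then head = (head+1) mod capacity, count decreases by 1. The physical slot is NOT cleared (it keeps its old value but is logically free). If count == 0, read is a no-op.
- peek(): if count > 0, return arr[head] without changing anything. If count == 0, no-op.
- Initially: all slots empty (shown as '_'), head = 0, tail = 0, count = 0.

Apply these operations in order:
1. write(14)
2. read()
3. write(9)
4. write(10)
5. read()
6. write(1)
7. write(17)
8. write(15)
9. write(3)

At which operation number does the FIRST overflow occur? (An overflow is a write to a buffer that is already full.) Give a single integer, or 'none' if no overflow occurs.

After op 1 (write(14)): arr=[14 _ _ _] head=0 tail=1 count=1
After op 2 (read()): arr=[14 _ _ _] head=1 tail=1 count=0
After op 3 (write(9)): arr=[14 9 _ _] head=1 tail=2 count=1
After op 4 (write(10)): arr=[14 9 10 _] head=1 tail=3 count=2
After op 5 (read()): arr=[14 9 10 _] head=2 tail=3 count=1
After op 6 (write(1)): arr=[14 9 10 1] head=2 tail=0 count=2
After op 7 (write(17)): arr=[17 9 10 1] head=2 tail=1 count=3
After op 8 (write(15)): arr=[17 15 10 1] head=2 tail=2 count=4
After op 9 (write(3)): arr=[17 15 3 1] head=3 tail=3 count=4

Answer: 9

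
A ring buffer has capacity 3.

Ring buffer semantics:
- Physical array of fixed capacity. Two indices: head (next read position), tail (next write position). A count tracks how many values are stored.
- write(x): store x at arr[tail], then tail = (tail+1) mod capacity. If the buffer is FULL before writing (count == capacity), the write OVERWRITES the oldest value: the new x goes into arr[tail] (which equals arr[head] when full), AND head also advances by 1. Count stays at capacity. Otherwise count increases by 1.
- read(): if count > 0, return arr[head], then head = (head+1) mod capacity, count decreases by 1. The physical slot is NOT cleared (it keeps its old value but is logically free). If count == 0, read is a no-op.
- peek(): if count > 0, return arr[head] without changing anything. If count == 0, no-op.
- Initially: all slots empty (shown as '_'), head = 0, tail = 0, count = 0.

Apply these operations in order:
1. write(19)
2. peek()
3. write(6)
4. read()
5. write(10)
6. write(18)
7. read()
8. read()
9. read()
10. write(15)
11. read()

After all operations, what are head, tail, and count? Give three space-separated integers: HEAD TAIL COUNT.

After op 1 (write(19)): arr=[19 _ _] head=0 tail=1 count=1
After op 2 (peek()): arr=[19 _ _] head=0 tail=1 count=1
After op 3 (write(6)): arr=[19 6 _] head=0 tail=2 count=2
After op 4 (read()): arr=[19 6 _] head=1 tail=2 count=1
After op 5 (write(10)): arr=[19 6 10] head=1 tail=0 count=2
After op 6 (write(18)): arr=[18 6 10] head=1 tail=1 count=3
After op 7 (read()): arr=[18 6 10] head=2 tail=1 count=2
After op 8 (read()): arr=[18 6 10] head=0 tail=1 count=1
After op 9 (read()): arr=[18 6 10] head=1 tail=1 count=0
After op 10 (write(15)): arr=[18 15 10] head=1 tail=2 count=1
After op 11 (read()): arr=[18 15 10] head=2 tail=2 count=0

Answer: 2 2 0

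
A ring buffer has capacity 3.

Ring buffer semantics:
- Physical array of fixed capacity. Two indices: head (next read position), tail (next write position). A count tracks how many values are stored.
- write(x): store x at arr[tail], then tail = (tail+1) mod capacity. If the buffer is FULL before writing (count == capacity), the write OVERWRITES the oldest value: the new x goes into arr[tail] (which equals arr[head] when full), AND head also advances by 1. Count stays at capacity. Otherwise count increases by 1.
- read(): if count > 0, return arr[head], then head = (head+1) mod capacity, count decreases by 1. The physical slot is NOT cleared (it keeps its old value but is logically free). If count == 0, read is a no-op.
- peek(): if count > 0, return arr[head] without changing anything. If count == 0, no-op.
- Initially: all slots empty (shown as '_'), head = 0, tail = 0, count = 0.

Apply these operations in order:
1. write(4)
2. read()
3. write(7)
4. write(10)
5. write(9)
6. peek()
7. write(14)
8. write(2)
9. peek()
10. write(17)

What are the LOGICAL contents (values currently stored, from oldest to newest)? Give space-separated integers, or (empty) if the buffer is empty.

Answer: 14 2 17

Derivation:
After op 1 (write(4)): arr=[4 _ _] head=0 tail=1 count=1
After op 2 (read()): arr=[4 _ _] head=1 tail=1 count=0
After op 3 (write(7)): arr=[4 7 _] head=1 tail=2 count=1
After op 4 (write(10)): arr=[4 7 10] head=1 tail=0 count=2
After op 5 (write(9)): arr=[9 7 10] head=1 tail=1 count=3
After op 6 (peek()): arr=[9 7 10] head=1 tail=1 count=3
After op 7 (write(14)): arr=[9 14 10] head=2 tail=2 count=3
After op 8 (write(2)): arr=[9 14 2] head=0 tail=0 count=3
After op 9 (peek()): arr=[9 14 2] head=0 tail=0 count=3
After op 10 (write(17)): arr=[17 14 2] head=1 tail=1 count=3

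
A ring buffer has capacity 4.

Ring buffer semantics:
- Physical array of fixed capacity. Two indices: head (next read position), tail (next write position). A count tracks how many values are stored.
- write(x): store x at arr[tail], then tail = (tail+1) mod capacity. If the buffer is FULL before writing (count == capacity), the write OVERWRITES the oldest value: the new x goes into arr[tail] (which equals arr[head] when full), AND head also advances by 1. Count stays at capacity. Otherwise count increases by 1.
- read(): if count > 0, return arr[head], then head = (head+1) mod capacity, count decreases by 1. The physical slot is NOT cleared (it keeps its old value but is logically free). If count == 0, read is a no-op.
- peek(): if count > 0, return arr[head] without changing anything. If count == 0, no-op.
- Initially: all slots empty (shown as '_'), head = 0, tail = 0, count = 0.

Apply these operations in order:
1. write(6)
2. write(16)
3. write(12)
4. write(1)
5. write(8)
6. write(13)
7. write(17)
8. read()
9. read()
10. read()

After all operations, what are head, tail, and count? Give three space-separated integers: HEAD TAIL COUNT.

After op 1 (write(6)): arr=[6 _ _ _] head=0 tail=1 count=1
After op 2 (write(16)): arr=[6 16 _ _] head=0 tail=2 count=2
After op 3 (write(12)): arr=[6 16 12 _] head=0 tail=3 count=3
After op 4 (write(1)): arr=[6 16 12 1] head=0 tail=0 count=4
After op 5 (write(8)): arr=[8 16 12 1] head=1 tail=1 count=4
After op 6 (write(13)): arr=[8 13 12 1] head=2 tail=2 count=4
After op 7 (write(17)): arr=[8 13 17 1] head=3 tail=3 count=4
After op 8 (read()): arr=[8 13 17 1] head=0 tail=3 count=3
After op 9 (read()): arr=[8 13 17 1] head=1 tail=3 count=2
After op 10 (read()): arr=[8 13 17 1] head=2 tail=3 count=1

Answer: 2 3 1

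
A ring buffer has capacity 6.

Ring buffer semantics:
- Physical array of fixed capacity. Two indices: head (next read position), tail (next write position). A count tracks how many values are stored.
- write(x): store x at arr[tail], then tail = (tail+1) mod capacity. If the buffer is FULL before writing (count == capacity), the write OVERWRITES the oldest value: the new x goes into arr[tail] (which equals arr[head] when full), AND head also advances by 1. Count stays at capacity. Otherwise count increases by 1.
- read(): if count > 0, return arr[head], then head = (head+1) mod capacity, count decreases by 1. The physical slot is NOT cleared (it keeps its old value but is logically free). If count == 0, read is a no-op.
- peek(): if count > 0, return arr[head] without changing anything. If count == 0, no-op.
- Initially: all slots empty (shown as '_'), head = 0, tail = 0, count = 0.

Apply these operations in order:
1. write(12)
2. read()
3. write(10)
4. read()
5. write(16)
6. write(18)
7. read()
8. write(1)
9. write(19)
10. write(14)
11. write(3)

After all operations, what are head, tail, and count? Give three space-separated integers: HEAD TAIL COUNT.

Answer: 3 2 5

Derivation:
After op 1 (write(12)): arr=[12 _ _ _ _ _] head=0 tail=1 count=1
After op 2 (read()): arr=[12 _ _ _ _ _] head=1 tail=1 count=0
After op 3 (write(10)): arr=[12 10 _ _ _ _] head=1 tail=2 count=1
After op 4 (read()): arr=[12 10 _ _ _ _] head=2 tail=2 count=0
After op 5 (write(16)): arr=[12 10 16 _ _ _] head=2 tail=3 count=1
After op 6 (write(18)): arr=[12 10 16 18 _ _] head=2 tail=4 count=2
After op 7 (read()): arr=[12 10 16 18 _ _] head=3 tail=4 count=1
After op 8 (write(1)): arr=[12 10 16 18 1 _] head=3 tail=5 count=2
After op 9 (write(19)): arr=[12 10 16 18 1 19] head=3 tail=0 count=3
After op 10 (write(14)): arr=[14 10 16 18 1 19] head=3 tail=1 count=4
After op 11 (write(3)): arr=[14 3 16 18 1 19] head=3 tail=2 count=5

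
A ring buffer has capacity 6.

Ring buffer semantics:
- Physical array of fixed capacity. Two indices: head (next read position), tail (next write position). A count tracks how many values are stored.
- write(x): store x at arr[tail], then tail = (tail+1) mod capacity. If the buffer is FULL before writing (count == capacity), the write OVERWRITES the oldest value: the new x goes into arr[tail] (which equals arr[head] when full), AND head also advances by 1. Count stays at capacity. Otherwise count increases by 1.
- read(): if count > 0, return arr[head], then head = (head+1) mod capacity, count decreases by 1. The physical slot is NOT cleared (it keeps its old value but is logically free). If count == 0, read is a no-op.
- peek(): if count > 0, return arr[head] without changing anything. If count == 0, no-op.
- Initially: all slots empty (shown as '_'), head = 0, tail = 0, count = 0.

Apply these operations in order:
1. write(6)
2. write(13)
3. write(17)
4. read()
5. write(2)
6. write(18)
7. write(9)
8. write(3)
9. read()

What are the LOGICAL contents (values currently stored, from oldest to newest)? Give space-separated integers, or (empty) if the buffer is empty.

Answer: 17 2 18 9 3

Derivation:
After op 1 (write(6)): arr=[6 _ _ _ _ _] head=0 tail=1 count=1
After op 2 (write(13)): arr=[6 13 _ _ _ _] head=0 tail=2 count=2
After op 3 (write(17)): arr=[6 13 17 _ _ _] head=0 tail=3 count=3
After op 4 (read()): arr=[6 13 17 _ _ _] head=1 tail=3 count=2
After op 5 (write(2)): arr=[6 13 17 2 _ _] head=1 tail=4 count=3
After op 6 (write(18)): arr=[6 13 17 2 18 _] head=1 tail=5 count=4
After op 7 (write(9)): arr=[6 13 17 2 18 9] head=1 tail=0 count=5
After op 8 (write(3)): arr=[3 13 17 2 18 9] head=1 tail=1 count=6
After op 9 (read()): arr=[3 13 17 2 18 9] head=2 tail=1 count=5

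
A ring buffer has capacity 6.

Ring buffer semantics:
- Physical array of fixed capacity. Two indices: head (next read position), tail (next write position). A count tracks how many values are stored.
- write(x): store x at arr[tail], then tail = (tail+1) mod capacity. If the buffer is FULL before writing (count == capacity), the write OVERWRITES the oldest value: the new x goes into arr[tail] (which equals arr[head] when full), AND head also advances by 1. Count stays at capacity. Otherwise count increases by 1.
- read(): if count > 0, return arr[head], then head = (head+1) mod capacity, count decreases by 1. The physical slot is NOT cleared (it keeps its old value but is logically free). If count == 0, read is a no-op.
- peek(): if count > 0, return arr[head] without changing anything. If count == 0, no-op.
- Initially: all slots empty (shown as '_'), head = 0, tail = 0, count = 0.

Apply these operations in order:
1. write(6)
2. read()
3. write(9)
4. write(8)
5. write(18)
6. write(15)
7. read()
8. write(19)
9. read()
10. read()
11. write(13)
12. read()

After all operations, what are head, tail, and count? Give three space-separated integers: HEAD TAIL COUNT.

Answer: 5 1 2

Derivation:
After op 1 (write(6)): arr=[6 _ _ _ _ _] head=0 tail=1 count=1
After op 2 (read()): arr=[6 _ _ _ _ _] head=1 tail=1 count=0
After op 3 (write(9)): arr=[6 9 _ _ _ _] head=1 tail=2 count=1
After op 4 (write(8)): arr=[6 9 8 _ _ _] head=1 tail=3 count=2
After op 5 (write(18)): arr=[6 9 8 18 _ _] head=1 tail=4 count=3
After op 6 (write(15)): arr=[6 9 8 18 15 _] head=1 tail=5 count=4
After op 7 (read()): arr=[6 9 8 18 15 _] head=2 tail=5 count=3
After op 8 (write(19)): arr=[6 9 8 18 15 19] head=2 tail=0 count=4
After op 9 (read()): arr=[6 9 8 18 15 19] head=3 tail=0 count=3
After op 10 (read()): arr=[6 9 8 18 15 19] head=4 tail=0 count=2
After op 11 (write(13)): arr=[13 9 8 18 15 19] head=4 tail=1 count=3
After op 12 (read()): arr=[13 9 8 18 15 19] head=5 tail=1 count=2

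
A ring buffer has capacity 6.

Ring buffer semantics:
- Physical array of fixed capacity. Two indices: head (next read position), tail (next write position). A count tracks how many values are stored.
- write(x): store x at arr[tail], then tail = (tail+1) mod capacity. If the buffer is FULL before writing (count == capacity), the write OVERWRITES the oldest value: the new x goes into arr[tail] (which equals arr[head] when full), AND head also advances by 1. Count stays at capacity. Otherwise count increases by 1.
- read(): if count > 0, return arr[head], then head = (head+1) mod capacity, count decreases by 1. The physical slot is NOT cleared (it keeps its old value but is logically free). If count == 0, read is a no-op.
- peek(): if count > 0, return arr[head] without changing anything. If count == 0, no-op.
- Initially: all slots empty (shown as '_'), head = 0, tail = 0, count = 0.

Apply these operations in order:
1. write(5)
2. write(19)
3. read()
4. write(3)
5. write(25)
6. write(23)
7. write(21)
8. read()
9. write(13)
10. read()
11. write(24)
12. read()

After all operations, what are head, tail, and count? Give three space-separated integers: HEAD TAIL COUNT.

After op 1 (write(5)): arr=[5 _ _ _ _ _] head=0 tail=1 count=1
After op 2 (write(19)): arr=[5 19 _ _ _ _] head=0 tail=2 count=2
After op 3 (read()): arr=[5 19 _ _ _ _] head=1 tail=2 count=1
After op 4 (write(3)): arr=[5 19 3 _ _ _] head=1 tail=3 count=2
After op 5 (write(25)): arr=[5 19 3 25 _ _] head=1 tail=4 count=3
After op 6 (write(23)): arr=[5 19 3 25 23 _] head=1 tail=5 count=4
After op 7 (write(21)): arr=[5 19 3 25 23 21] head=1 tail=0 count=5
After op 8 (read()): arr=[5 19 3 25 23 21] head=2 tail=0 count=4
After op 9 (write(13)): arr=[13 19 3 25 23 21] head=2 tail=1 count=5
After op 10 (read()): arr=[13 19 3 25 23 21] head=3 tail=1 count=4
After op 11 (write(24)): arr=[13 24 3 25 23 21] head=3 tail=2 count=5
After op 12 (read()): arr=[13 24 3 25 23 21] head=4 tail=2 count=4

Answer: 4 2 4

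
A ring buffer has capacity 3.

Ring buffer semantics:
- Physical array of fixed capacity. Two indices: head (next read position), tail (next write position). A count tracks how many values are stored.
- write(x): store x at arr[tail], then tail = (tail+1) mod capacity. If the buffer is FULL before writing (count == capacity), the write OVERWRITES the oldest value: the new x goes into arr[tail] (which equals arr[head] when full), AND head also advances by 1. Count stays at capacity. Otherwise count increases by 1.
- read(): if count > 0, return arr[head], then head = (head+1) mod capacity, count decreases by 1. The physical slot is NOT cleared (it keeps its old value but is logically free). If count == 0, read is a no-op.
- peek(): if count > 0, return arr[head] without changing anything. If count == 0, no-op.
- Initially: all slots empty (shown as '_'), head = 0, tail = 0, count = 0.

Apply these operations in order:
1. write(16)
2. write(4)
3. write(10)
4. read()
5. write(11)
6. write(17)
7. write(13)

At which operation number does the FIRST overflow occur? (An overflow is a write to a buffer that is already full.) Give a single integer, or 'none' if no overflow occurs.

After op 1 (write(16)): arr=[16 _ _] head=0 tail=1 count=1
After op 2 (write(4)): arr=[16 4 _] head=0 tail=2 count=2
After op 3 (write(10)): arr=[16 4 10] head=0 tail=0 count=3
After op 4 (read()): arr=[16 4 10] head=1 tail=0 count=2
After op 5 (write(11)): arr=[11 4 10] head=1 tail=1 count=3
After op 6 (write(17)): arr=[11 17 10] head=2 tail=2 count=3
After op 7 (write(13)): arr=[11 17 13] head=0 tail=0 count=3

Answer: 6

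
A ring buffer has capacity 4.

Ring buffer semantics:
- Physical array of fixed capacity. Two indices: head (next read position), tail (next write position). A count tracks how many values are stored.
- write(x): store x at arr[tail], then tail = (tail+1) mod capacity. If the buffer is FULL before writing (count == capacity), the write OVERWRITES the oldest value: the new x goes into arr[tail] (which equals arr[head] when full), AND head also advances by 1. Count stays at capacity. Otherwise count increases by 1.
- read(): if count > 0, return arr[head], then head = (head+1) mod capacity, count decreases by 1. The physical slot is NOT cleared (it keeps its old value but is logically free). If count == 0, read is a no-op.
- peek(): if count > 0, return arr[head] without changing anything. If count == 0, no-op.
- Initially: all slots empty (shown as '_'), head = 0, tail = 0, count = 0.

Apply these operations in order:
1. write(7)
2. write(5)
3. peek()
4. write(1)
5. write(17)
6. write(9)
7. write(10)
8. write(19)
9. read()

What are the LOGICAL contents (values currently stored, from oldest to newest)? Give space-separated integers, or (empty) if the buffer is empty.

After op 1 (write(7)): arr=[7 _ _ _] head=0 tail=1 count=1
After op 2 (write(5)): arr=[7 5 _ _] head=0 tail=2 count=2
After op 3 (peek()): arr=[7 5 _ _] head=0 tail=2 count=2
After op 4 (write(1)): arr=[7 5 1 _] head=0 tail=3 count=3
After op 5 (write(17)): arr=[7 5 1 17] head=0 tail=0 count=4
After op 6 (write(9)): arr=[9 5 1 17] head=1 tail=1 count=4
After op 7 (write(10)): arr=[9 10 1 17] head=2 tail=2 count=4
After op 8 (write(19)): arr=[9 10 19 17] head=3 tail=3 count=4
After op 9 (read()): arr=[9 10 19 17] head=0 tail=3 count=3

Answer: 9 10 19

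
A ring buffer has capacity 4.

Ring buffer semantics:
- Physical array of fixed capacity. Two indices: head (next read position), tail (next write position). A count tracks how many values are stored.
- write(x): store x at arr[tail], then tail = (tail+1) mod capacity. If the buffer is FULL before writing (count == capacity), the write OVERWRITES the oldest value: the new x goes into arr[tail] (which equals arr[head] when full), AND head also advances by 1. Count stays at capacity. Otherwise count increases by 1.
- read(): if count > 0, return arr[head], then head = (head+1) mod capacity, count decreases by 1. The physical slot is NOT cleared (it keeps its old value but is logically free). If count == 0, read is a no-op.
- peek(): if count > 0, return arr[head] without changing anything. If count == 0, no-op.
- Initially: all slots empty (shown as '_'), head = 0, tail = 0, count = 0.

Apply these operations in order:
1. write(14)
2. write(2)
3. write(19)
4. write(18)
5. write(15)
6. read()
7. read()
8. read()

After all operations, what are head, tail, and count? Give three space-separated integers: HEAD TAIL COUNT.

Answer: 0 1 1

Derivation:
After op 1 (write(14)): arr=[14 _ _ _] head=0 tail=1 count=1
After op 2 (write(2)): arr=[14 2 _ _] head=0 tail=2 count=2
After op 3 (write(19)): arr=[14 2 19 _] head=0 tail=3 count=3
After op 4 (write(18)): arr=[14 2 19 18] head=0 tail=0 count=4
After op 5 (write(15)): arr=[15 2 19 18] head=1 tail=1 count=4
After op 6 (read()): arr=[15 2 19 18] head=2 tail=1 count=3
After op 7 (read()): arr=[15 2 19 18] head=3 tail=1 count=2
After op 8 (read()): arr=[15 2 19 18] head=0 tail=1 count=1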